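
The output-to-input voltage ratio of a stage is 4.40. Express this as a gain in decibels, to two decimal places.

For a voltage ratio, dB = 20·log₁₀(V₂/V₁).
20·log₁₀(4.40) = 12.87 dB.

12.87 dB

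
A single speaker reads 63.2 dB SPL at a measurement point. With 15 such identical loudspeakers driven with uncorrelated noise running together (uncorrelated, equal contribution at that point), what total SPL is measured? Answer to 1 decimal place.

75.0 dB SPL

15 equal incoherent sources raise the level by 10·log₁₀(15) = 11.76 dB.
L_total = 63.2 + 11.76 = 75.0 dB SPL.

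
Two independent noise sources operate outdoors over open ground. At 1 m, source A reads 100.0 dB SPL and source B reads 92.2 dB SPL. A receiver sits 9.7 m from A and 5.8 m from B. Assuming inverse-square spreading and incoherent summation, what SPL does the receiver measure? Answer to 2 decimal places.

81.92 dB SPL

At the listener: L_A = 100.0 − 20·log₁₀(9.7) = 80.265 dB; L_B = 92.2 − 20·log₁₀(5.8) = 76.931 dB.
Combined: 10·log₁₀(10^(80.265/10)+10^(76.931/10)) = 81.92 dB SPL.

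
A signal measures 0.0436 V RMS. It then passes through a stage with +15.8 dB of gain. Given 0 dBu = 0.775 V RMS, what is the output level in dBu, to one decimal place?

Input level: 20·log₁₀(0.0436/0.775) = -25.00 dBu.
Output: -25.00 + 15.8 = -9.2 dBu.

-9.2 dBu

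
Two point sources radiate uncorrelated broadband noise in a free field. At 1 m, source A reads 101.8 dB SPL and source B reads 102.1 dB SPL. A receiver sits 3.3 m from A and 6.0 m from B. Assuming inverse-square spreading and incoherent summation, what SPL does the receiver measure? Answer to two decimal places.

92.65 dB SPL

At the listener: L_A = 101.8 − 20·log₁₀(3.3) = 91.430 dB; L_B = 102.1 − 20·log₁₀(6.0) = 86.537 dB.
Combined: 10·log₁₀(10^(91.430/10)+10^(86.537/10)) = 92.65 dB SPL.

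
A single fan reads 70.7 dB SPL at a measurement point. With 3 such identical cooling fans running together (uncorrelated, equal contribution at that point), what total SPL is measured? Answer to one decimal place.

75.5 dB SPL

3 equal incoherent sources raise the level by 10·log₁₀(3) = 4.77 dB.
L_total = 70.7 + 4.77 = 75.5 dB SPL.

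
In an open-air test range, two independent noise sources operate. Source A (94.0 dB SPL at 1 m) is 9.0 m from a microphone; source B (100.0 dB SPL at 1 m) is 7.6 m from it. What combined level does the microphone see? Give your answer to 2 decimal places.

At the listener: L_A = 94.0 − 20·log₁₀(9.0) = 74.915 dB; L_B = 100.0 − 20·log₁₀(7.6) = 82.384 dB.
Combined: 10·log₁₀(10^(74.915/10)+10^(82.384/10)) = 83.10 dB SPL.

83.10 dB SPL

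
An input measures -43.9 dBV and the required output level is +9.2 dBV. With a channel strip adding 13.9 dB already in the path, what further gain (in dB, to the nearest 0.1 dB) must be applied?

The required make-up gain is the shortfall in the dB sum.
G = +9.2 − (-43.9) − 13.9 = 39.2 dB.

39.2 dB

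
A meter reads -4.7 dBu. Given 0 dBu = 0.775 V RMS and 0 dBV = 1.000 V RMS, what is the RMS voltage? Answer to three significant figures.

V = 0.775 V × 10^(-4.7/20).
= 0.775 × 0.5821 = 0.451 V.

0.451 V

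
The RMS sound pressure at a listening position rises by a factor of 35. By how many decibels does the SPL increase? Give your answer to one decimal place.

30.9 dB

Sound pressure is an amplitude quantity: ΔL = 20·log₁₀(p₂/p₁).
20·log₁₀(35) = 30.9 dB.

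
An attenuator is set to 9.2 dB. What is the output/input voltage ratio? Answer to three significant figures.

Voltage ratio = 10^(dB/20).
10^(-9.2/20) = 10^(-0.4600) = 0.347.

0.347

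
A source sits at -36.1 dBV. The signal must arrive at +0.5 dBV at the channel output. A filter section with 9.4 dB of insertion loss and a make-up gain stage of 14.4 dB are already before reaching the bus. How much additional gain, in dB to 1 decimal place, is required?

The required make-up gain is the shortfall in the dB sum.
G = +0.5 − (-36.1) + 9.4 − 14.4 = 31.6 dB.

31.6 dB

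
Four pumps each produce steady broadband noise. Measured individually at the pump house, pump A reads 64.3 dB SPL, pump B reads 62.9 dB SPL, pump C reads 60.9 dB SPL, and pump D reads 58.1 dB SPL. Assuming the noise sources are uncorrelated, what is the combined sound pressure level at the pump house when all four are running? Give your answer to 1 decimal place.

68.1 dB SPL

Add the sources as powers (linear), then convert back to dB:
L_total = 10·log₁₀(10^(64.3/10) + 10^(62.9/10) + 10^(60.9/10) + 10^(58.1/10)) = 10·log₁₀(6517000) = 68.1 dB SPL.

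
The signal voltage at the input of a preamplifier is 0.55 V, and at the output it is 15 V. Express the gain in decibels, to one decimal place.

28.7 dB

Voltage ratio → dB uses the 20·log₁₀ form:
20·log₁₀(15/0.55) = 20·log₁₀(27.27) = 28.7 dB.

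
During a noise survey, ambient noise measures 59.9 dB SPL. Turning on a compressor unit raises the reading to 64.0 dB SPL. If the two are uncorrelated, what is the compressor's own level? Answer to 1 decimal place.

Remove the background by subtracting linear intensities:
L_src = 10·log₁₀(10^(64.0/10) − 10^(59.9/10)) = 10·log₁₀(1535000) = 61.9 dB SPL.

61.9 dB SPL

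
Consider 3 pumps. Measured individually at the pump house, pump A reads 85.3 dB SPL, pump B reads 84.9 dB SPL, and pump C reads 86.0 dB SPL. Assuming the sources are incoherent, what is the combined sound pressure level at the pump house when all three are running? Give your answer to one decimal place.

Uncorrelated sources add in intensity (power), not in dB.
L_total = 10·log₁₀(10^(85.3/10) + 10^(84.9/10) + 10^(86.0/10)) = 10·log₁₀(1046000000) = 90.2 dB SPL.

90.2 dB SPL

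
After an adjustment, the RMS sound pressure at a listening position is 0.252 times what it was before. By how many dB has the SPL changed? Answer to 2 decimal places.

SPL change from a pressure ratio uses the 20·log₁₀ form:
20·log₁₀(0.252) = -11.97 dB.

-11.97 dB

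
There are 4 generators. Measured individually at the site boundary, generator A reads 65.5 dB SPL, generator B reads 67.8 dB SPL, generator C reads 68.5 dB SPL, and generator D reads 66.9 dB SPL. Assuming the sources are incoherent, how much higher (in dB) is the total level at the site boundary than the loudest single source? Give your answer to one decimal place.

Add the sources as powers (linear), then convert back to dB:
L_total = 10·log₁₀(10^(65.5/10) + 10^(67.8/10) + 10^(68.5/10) + 10^(66.9/10)) = 73.33 dB SPL.
Excess over the loudest (68.5 dB): 73.33 − 68.5 = 4.8 dB.

4.8 dB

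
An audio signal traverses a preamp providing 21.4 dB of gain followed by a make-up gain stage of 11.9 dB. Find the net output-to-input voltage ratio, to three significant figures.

46.2

Net gain = 21.4 + 11.9 = 33.3 dB.
Voltage ratio = 10^(33.3/20) = 46.2.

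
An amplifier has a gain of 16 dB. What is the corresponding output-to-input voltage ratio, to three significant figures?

Voltage ratio = 10^(dB/20).
10^(16/20) = 10^(0.8000) = 6.31.

6.31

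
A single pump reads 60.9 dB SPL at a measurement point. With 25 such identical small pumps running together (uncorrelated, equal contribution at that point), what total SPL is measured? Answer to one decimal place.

25 equal incoherent sources raise the level by 10·log₁₀(25) = 13.98 dB.
L_total = 60.9 + 13.98 = 74.9 dB SPL.

74.9 dB SPL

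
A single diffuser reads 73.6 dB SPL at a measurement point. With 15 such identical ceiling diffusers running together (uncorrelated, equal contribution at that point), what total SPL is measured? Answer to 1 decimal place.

85.4 dB SPL

15 equal incoherent sources raise the level by 10·log₁₀(15) = 11.76 dB.
L_total = 73.6 + 11.76 = 85.4 dB SPL.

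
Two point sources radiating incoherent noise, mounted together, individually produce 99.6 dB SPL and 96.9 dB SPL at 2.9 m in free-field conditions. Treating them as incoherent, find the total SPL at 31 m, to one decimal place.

Combined at 2.9 m: 10·log₁₀(10^(99.6/10)+10^(96.9/10)) = 101.47 dB SPL.
Then apply −20·log₁₀(31/2.9) = -20.58 dB → 80.9 dB SPL.

80.9 dB SPL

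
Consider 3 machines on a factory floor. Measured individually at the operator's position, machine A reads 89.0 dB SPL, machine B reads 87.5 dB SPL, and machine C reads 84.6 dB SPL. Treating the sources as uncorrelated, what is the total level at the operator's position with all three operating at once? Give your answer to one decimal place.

92.2 dB SPL

Uncorrelated sources add in intensity (power), not in dB.
L_total = 10·log₁₀(10^(89.0/10) + 10^(87.5/10) + 10^(84.6/10)) = 10·log₁₀(1645000000) = 92.2 dB SPL.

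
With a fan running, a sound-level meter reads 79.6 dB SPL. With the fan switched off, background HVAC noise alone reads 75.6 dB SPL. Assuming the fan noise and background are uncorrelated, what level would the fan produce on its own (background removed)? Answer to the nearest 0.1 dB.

77.4 dB SPL

Subtract intensities: L_src = 10·log₁₀(10^(L_total/10) − 10^(L_bg/10)).
L_src = 10·log₁₀(10^(79.6/10) − 10^(75.6/10)) = 10·log₁₀(54890000) = 77.4 dB SPL.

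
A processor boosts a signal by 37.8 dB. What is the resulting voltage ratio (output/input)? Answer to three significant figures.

Voltage ratio = 10^(dB/20).
10^(37.8/20) = 10^(1.890) = 77.6.

77.6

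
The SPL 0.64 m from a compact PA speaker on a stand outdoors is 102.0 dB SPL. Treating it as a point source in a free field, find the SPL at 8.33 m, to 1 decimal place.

Inverse-square spreading gives ΔL = −20·log₁₀(d₂/d₁).
ΔL = −20·log₁₀(8.33/0.64) = -22.29 dB, so L₂ = 102.0 + (-22.29) = 79.7 dB SPL.

79.7 dB SPL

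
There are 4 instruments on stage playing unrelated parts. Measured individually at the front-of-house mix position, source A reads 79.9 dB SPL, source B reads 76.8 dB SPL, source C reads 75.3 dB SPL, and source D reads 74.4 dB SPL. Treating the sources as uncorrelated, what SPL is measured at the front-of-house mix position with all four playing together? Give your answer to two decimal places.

Add the sources as powers (linear), then convert back to dB:
L_total = 10·log₁₀(10^(79.9/10) + 10^(76.8/10) + 10^(75.3/10) + 10^(74.4/10)) = 10·log₁₀(207000000) = 83.16 dB SPL.

83.16 dB SPL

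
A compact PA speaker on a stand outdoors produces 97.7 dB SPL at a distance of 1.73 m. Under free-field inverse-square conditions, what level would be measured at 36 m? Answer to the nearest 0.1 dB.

71.3 dB SPL

For a point source in a free field, ΔL = −20·log₁₀(d₂/d₁).
ΔL = −20·log₁₀(36/1.73) = -26.37 dB, so L₂ = 97.7 + (-26.37) = 71.3 dB SPL.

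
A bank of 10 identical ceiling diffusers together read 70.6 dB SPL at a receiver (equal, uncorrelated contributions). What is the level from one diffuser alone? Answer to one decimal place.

10 equal incoherent sources add 10·log₁₀(10) = 10.00 dB over one source.
L_one = 70.6 − 10.00 = 60.6 dB SPL.

60.6 dB SPL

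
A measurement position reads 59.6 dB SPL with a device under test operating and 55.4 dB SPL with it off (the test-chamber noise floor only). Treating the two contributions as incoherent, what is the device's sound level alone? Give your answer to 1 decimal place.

Background correction is a power subtraction:
L_src = 10·log₁₀(10^(59.6/10) − 10^(55.4/10)) = 10·log₁₀(565300) = 57.5 dB SPL.

57.5 dB SPL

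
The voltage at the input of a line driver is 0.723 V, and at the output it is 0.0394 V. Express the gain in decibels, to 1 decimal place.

Voltage ratio → dB uses the 20·log₁₀ form:
20·log₁₀(0.0394/0.723) = 20·log₁₀(0.05450) = -25.3 dB.

-25.3 dB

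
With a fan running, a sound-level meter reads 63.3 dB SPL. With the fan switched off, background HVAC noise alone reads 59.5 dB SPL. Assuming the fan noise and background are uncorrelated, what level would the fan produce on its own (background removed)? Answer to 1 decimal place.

61.0 dB SPL

Subtract intensities: L_src = 10·log₁₀(10^(L_total/10) − 10^(L_bg/10)).
L_src = 10·log₁₀(10^(63.3/10) − 10^(59.5/10)) = 10·log₁₀(1247000) = 61.0 dB SPL.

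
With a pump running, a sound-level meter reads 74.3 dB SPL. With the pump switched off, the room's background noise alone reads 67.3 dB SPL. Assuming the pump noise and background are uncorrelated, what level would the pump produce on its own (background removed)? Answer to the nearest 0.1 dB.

73.3 dB SPL

Subtract intensities: L_src = 10·log₁₀(10^(L_total/10) − 10^(L_bg/10)).
L_src = 10·log₁₀(10^(74.3/10) − 10^(67.3/10)) = 10·log₁₀(21550000) = 73.3 dB SPL.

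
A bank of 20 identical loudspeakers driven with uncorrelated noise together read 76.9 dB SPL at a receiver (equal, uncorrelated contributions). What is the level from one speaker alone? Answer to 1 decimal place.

63.9 dB SPL

20 equal incoherent sources add 10·log₁₀(20) = 13.01 dB over one source.
L_one = 76.9 − 13.01 = 63.9 dB SPL.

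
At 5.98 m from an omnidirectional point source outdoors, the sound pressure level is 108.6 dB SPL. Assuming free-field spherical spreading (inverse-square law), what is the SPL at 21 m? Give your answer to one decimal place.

Free-field point source: level drops by 20·log₁₀ of the distance ratio.
ΔL = −20·log₁₀(21/5.98) = -10.91 dB, so L₂ = 108.6 + (-10.91) = 97.7 dB SPL.

97.7 dB SPL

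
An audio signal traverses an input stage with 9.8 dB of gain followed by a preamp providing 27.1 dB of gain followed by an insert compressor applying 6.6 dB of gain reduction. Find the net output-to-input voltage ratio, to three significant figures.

Net gain = 9.8 + 27.1 + (−6.6) = 30.3 dB.
Voltage ratio = 10^(30.3/20) = 32.7.

32.7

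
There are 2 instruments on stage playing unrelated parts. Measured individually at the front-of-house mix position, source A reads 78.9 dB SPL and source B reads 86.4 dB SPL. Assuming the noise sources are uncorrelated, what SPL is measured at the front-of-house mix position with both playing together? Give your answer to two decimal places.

Add the sources as powers (linear), then convert back to dB:
L_total = 10·log₁₀(10^(78.9/10) + 10^(86.4/10)) = 10·log₁₀(514100000) = 87.11 dB SPL.

87.11 dB SPL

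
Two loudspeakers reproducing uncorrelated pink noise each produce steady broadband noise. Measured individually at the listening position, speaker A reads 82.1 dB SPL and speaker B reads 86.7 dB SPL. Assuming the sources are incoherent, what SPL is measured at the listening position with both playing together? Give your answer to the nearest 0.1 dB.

Incoherent sources sum as intensities:
L_total = 10·log₁₀(10^(82.1/10) + 10^(86.7/10)) = 10·log₁₀(629900000) = 88.0 dB SPL.

88.0 dB SPL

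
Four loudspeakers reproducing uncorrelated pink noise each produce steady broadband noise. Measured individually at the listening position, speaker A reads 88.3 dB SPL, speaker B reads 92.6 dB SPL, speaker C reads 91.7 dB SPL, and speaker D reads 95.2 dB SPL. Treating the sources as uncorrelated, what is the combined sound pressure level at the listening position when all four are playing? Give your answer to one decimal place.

Uncorrelated sources add in intensity (power), not in dB.
L_total = 10·log₁₀(10^(88.3/10) + 10^(92.6/10) + 10^(91.7/10) + 10^(95.2/10)) = 10·log₁₀(7286000000) = 98.6 dB SPL.

98.6 dB SPL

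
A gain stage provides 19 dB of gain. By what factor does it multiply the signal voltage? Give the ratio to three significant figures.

8.91

Voltage ratio = 10^(dB/20).
10^(19/20) = 10^(0.9500) = 8.91.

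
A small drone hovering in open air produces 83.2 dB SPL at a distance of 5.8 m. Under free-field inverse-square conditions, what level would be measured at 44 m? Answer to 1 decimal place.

For a point source in a free field, ΔL = −20·log₁₀(d₂/d₁).
ΔL = −20·log₁₀(44/5.8) = -17.60 dB, so L₂ = 83.2 + (-17.60) = 65.6 dB SPL.

65.6 dB SPL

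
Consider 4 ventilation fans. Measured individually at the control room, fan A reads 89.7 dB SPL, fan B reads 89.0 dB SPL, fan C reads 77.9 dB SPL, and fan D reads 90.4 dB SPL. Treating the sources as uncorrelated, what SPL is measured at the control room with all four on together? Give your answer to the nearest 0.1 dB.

94.6 dB SPL

Incoherent sources sum as intensities:
L_total = 10·log₁₀(10^(89.7/10) + 10^(89.0/10) + 10^(77.9/10) + 10^(90.4/10)) = 10·log₁₀(2886000000) = 94.6 dB SPL.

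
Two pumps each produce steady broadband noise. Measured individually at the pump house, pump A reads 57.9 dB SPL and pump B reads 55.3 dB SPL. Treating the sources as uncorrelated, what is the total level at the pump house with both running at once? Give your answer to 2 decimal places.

59.80 dB SPL

Add the sources as powers (linear), then convert back to dB:
L_total = 10·log₁₀(10^(57.9/10) + 10^(55.3/10)) = 10·log₁₀(955400) = 59.80 dB SPL.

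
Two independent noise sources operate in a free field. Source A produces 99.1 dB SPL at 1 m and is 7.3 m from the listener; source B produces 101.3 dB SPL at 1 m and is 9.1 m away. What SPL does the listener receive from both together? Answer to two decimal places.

At the listener: L_A = 99.1 − 20·log₁₀(7.3) = 81.834 dB; L_B = 101.3 − 20·log₁₀(9.1) = 82.119 dB.
Combined: 10·log₁₀(10^(81.834/10)+10^(82.119/10)) = 84.99 dB SPL.

84.99 dB SPL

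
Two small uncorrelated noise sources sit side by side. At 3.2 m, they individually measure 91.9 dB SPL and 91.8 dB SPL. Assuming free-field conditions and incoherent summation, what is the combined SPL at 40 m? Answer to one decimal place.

72.9 dB SPL

Combined at 3.2 m: 10·log₁₀(10^(91.9/10)+10^(91.8/10)) = 94.86 dB SPL.
Then apply −20·log₁₀(40/3.2) = -21.94 dB → 72.9 dB SPL.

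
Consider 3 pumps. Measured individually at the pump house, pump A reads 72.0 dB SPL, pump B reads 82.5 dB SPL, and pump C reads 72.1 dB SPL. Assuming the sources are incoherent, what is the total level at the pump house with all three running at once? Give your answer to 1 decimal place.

83.2 dB SPL

Add the sources as powers (linear), then convert back to dB:
L_total = 10·log₁₀(10^(72.0/10) + 10^(82.5/10) + 10^(72.1/10)) = 10·log₁₀(209900000) = 83.2 dB SPL.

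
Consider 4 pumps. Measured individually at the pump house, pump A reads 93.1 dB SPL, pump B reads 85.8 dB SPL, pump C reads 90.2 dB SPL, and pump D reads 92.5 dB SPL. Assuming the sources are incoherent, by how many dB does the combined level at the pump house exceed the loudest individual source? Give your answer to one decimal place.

4.1 dB

Incoherent sources sum as intensities:
L_total = 10·log₁₀(10^(93.1/10) + 10^(85.8/10) + 10^(90.2/10) + 10^(92.5/10)) = 97.20 dB SPL.
Excess over the loudest (93.1 dB): 97.20 − 93.1 = 4.1 dB.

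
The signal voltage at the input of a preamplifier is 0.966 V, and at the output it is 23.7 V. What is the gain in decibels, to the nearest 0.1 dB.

27.8 dB

For a voltage ratio, dB = 20·log₁₀(V₂/V₁).
20·log₁₀(23.7/0.966) = 20·log₁₀(24.53) = 27.8 dB.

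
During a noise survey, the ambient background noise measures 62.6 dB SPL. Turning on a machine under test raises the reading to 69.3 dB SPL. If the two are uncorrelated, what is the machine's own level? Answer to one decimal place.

68.3 dB SPL

Subtract intensities: L_src = 10·log₁₀(10^(L_total/10) − 10^(L_bg/10)).
L_src = 10·log₁₀(10^(69.3/10) − 10^(62.6/10)) = 10·log₁₀(6692000) = 68.3 dB SPL.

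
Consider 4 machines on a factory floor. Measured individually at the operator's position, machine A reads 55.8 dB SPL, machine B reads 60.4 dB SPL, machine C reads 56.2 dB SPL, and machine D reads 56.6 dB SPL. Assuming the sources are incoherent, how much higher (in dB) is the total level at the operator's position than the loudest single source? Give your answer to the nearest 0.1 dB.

Add the sources as powers (linear), then convert back to dB:
L_total = 10·log₁₀(10^(55.8/10) + 10^(60.4/10) + 10^(56.2/10) + 10^(56.6/10)) = 63.71 dB SPL.
Excess over the loudest (60.4 dB): 63.71 − 60.4 = 3.3 dB.

3.3 dB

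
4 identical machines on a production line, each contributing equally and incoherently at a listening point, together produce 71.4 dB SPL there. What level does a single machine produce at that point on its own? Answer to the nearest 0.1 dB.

65.4 dB SPL

4 equal incoherent sources add 10·log₁₀(4) = 6.02 dB over one source.
L_one = 71.4 − 6.02 = 65.4 dB SPL.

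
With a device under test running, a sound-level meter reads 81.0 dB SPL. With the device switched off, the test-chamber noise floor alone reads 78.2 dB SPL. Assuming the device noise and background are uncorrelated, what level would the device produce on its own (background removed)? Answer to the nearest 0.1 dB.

Remove the background by subtracting linear intensities:
L_src = 10·log₁₀(10^(81.0/10) − 10^(78.2/10)) = 10·log₁₀(59820000) = 77.8 dB SPL.

77.8 dB SPL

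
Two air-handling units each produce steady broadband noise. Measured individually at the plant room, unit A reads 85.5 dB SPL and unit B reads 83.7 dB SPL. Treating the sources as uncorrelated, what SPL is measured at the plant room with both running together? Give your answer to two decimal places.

87.70 dB SPL

Uncorrelated sources add in intensity (power), not in dB.
L_total = 10·log₁₀(10^(85.5/10) + 10^(83.7/10)) = 10·log₁₀(589200000) = 87.70 dB SPL.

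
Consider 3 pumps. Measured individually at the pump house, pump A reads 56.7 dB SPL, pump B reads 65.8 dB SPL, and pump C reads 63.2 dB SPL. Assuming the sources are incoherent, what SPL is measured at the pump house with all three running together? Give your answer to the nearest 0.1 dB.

68.0 dB SPL

Add the sources as powers (linear), then convert back to dB:
L_total = 10·log₁₀(10^(56.7/10) + 10^(65.8/10) + 10^(63.2/10)) = 10·log₁₀(6359000) = 68.0 dB SPL.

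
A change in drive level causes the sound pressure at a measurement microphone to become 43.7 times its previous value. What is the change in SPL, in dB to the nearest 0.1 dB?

32.8 dB

Sound pressure is an amplitude quantity: ΔL = 20·log₁₀(p₂/p₁).
20·log₁₀(43.7) = 32.8 dB.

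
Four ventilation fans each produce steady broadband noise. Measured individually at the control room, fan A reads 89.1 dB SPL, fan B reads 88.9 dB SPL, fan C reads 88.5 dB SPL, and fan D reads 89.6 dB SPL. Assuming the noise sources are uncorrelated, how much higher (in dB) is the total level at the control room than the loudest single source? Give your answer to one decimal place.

5.5 dB

Incoherent sources sum as intensities:
L_total = 10·log₁₀(10^(89.1/10) + 10^(88.9/10) + 10^(88.5/10) + 10^(89.6/10)) = 95.06 dB SPL.
Excess over the loudest (89.6 dB): 95.06 − 89.6 = 5.5 dB.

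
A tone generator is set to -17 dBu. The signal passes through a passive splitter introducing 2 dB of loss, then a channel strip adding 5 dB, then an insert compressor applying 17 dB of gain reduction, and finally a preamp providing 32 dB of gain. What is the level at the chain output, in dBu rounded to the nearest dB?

+1 dBu

In dB, series stages simply add:
-17 − 2 + 5 − 17 + 32 = +1 dBu.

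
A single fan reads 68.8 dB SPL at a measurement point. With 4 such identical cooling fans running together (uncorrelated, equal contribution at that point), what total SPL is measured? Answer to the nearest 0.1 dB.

4 equal incoherent sources raise the level by 10·log₁₀(4) = 6.02 dB.
L_total = 68.8 + 6.02 = 74.8 dB SPL.

74.8 dB SPL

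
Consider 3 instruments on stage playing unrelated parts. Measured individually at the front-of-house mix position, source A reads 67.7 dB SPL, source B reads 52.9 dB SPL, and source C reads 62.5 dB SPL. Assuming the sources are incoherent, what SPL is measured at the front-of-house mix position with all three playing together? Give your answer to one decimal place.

69.0 dB SPL

Add the sources as powers (linear), then convert back to dB:
L_total = 10·log₁₀(10^(67.7/10) + 10^(52.9/10) + 10^(62.5/10)) = 10·log₁₀(7862000) = 69.0 dB SPL.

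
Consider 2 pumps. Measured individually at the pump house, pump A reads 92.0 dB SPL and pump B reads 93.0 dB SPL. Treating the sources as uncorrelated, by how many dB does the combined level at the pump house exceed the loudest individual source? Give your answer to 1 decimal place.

2.5 dB

Uncorrelated sources add in intensity (power), not in dB.
L_total = 10·log₁₀(10^(92.0/10) + 10^(93.0/10)) = 95.54 dB SPL.
Excess over the loudest (93.0 dB): 95.54 − 93.0 = 2.5 dB.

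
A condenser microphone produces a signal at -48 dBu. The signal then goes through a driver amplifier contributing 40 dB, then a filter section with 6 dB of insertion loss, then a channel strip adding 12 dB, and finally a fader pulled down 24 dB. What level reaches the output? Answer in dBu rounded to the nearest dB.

Cascaded gains and losses add directly in dB.
-48 + 40 − 6 + 12 − 24 = -26 dBu.

-26 dBu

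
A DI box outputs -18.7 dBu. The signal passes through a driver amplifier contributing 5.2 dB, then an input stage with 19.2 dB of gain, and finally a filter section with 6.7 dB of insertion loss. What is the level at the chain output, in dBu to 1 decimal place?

Gain stages sum in dB:
-18.7 + 5.2 + 19.2 − 6.7 = -1.0 dBu.

-1.0 dBu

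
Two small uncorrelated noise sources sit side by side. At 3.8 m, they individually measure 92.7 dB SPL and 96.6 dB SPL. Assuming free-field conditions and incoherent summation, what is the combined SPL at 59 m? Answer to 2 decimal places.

74.26 dB SPL

Combined at 3.8 m: 10·log₁₀(10^(92.7/10)+10^(96.6/10)) = 98.084 dB SPL.
Then apply −20·log₁₀(59/3.8) = -23.821 dB → 74.26 dB SPL.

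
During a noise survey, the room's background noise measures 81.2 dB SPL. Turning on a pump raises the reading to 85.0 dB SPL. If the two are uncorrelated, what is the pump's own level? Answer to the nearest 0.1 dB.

Background correction is a power subtraction:
L_src = 10·log₁₀(10^(85.0/10) − 10^(81.2/10)) = 10·log₁₀(184400000) = 82.7 dB SPL.

82.7 dB SPL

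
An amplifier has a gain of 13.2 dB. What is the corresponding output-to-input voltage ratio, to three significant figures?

4.57

Voltage ratio = 10^(dB/20).
10^(13.2/20) = 10^(0.6600) = 4.57.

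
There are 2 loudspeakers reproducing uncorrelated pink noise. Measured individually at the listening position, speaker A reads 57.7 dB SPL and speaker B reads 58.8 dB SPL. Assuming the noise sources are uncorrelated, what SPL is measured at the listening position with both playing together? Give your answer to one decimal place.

Add the sources as powers (linear), then convert back to dB:
L_total = 10·log₁₀(10^(57.7/10) + 10^(58.8/10)) = 10·log₁₀(1347000) = 61.3 dB SPL.

61.3 dB SPL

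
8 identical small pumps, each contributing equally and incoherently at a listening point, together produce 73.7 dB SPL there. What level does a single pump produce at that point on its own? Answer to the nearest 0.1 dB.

64.7 dB SPL

8 equal incoherent sources add 10·log₁₀(8) = 9.03 dB over one source.
L_one = 73.7 − 9.03 = 64.7 dB SPL.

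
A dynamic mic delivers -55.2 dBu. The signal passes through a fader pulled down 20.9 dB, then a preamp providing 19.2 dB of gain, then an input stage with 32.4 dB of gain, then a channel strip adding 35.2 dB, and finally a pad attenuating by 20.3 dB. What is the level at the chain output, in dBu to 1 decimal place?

Cascaded gains and losses add directly in dB.
-55.2 − 20.9 + 19.2 + 32.4 + 35.2 − 20.3 = -9.6 dBu.

-9.6 dBu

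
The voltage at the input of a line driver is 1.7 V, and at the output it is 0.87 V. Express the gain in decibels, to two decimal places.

-5.82 dB

For a voltage ratio, dB = 20·log₁₀(V₂/V₁).
20·log₁₀(0.87/1.7) = 20·log₁₀(0.5118) = -5.82 dB.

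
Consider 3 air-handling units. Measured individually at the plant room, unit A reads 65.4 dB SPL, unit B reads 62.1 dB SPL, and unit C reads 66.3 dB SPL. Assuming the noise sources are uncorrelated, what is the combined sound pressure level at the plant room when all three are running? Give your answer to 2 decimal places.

69.71 dB SPL

Uncorrelated sources add in intensity (power), not in dB.
L_total = 10·log₁₀(10^(65.4/10) + 10^(62.1/10) + 10^(66.3/10)) = 10·log₁₀(9355000) = 69.71 dB SPL.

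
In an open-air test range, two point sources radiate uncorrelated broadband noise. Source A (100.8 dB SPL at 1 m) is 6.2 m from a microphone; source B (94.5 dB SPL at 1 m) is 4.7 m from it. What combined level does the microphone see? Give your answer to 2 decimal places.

At the listener: L_A = 100.8 − 20·log₁₀(6.2) = 84.952 dB; L_B = 94.5 − 20·log₁₀(4.7) = 81.058 dB.
Combined: 10·log₁₀(10^(84.952/10)+10^(81.058/10)) = 86.44 dB SPL.

86.44 dB SPL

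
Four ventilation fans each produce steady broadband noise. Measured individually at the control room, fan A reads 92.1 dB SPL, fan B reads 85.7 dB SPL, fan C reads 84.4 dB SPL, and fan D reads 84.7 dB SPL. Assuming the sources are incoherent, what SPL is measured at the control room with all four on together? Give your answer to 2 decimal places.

Add the sources as powers (linear), then convert back to dB:
L_total = 10·log₁₀(10^(92.1/10) + 10^(85.7/10) + 10^(84.4/10) + 10^(84.7/10)) = 10·log₁₀(2564000000) = 94.09 dB SPL.

94.09 dB SPL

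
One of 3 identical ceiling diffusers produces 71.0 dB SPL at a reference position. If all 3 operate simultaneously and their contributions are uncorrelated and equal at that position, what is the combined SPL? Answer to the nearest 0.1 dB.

75.8 dB SPL

3 equal incoherent sources raise the level by 10·log₁₀(3) = 4.77 dB.
L_total = 71.0 + 4.77 = 75.8 dB SPL.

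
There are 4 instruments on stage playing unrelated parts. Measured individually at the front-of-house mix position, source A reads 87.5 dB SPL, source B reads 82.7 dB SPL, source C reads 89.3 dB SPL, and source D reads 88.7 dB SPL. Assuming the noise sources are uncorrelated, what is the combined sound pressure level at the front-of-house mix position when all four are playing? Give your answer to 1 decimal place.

93.7 dB SPL

Add the sources as powers (linear), then convert back to dB:
L_total = 10·log₁₀(10^(87.5/10) + 10^(82.7/10) + 10^(89.3/10) + 10^(88.7/10)) = 10·log₁₀(2341000000) = 93.7 dB SPL.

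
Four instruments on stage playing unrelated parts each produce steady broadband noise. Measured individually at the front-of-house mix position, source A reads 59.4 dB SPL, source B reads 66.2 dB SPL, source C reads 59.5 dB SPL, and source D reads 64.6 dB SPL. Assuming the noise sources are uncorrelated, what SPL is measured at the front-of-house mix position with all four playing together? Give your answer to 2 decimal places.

69.45 dB SPL

Uncorrelated sources add in intensity (power), not in dB.
L_total = 10·log₁₀(10^(59.4/10) + 10^(66.2/10) + 10^(59.5/10) + 10^(64.6/10)) = 10·log₁₀(8815000) = 69.45 dB SPL.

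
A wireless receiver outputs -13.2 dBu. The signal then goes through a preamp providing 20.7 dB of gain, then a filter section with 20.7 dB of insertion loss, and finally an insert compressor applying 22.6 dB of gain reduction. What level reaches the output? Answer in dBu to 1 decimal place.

Gain stages sum in dB:
-13.2 + 20.7 − 20.7 − 22.6 = -35.8 dBu.

-35.8 dBu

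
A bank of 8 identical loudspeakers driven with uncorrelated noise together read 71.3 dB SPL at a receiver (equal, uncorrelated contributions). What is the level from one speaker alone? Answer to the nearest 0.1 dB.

8 equal incoherent sources add 10·log₁₀(8) = 9.03 dB over one source.
L_one = 71.3 − 9.03 = 62.3 dB SPL.

62.3 dB SPL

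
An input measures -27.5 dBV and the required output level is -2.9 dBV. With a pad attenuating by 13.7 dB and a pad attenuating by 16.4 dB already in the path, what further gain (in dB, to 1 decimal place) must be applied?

The required make-up gain is the shortfall in the dB sum.
G = -2.9 − (-27.5) + 13.7 + 16.4 = 54.7 dB.

54.7 dB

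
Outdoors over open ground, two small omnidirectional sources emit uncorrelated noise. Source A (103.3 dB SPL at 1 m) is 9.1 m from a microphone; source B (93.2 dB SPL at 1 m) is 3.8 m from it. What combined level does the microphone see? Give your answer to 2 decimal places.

At the listener: L_A = 103.3 − 20·log₁₀(9.1) = 84.119 dB; L_B = 93.2 − 20·log₁₀(3.8) = 81.604 dB.
Combined: 10·log₁₀(10^(84.119/10)+10^(81.604/10)) = 86.05 dB SPL.

86.05 dB SPL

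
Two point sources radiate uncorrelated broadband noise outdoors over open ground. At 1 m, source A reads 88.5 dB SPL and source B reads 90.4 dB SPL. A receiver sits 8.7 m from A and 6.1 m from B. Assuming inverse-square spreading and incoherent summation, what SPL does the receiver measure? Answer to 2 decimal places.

75.89 dB SPL

At the listener: L_A = 88.5 − 20·log₁₀(8.7) = 69.710 dB; L_B = 90.4 − 20·log₁₀(6.1) = 74.693 dB.
Combined: 10·log₁₀(10^(69.710/10)+10^(74.693/10)) = 75.89 dB SPL.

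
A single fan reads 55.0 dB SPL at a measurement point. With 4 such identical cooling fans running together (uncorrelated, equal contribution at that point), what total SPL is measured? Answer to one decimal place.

4 equal incoherent sources raise the level by 10·log₁₀(4) = 6.02 dB.
L_total = 55.0 + 6.02 = 61.0 dB SPL.

61.0 dB SPL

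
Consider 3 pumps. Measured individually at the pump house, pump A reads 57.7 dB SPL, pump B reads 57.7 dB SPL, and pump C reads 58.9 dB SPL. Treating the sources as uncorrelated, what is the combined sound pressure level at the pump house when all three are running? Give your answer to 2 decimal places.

Add the sources as powers (linear), then convert back to dB:
L_total = 10·log₁₀(10^(57.7/10) + 10^(57.7/10) + 10^(58.9/10)) = 10·log₁₀(1954000) = 62.91 dB SPL.

62.91 dB SPL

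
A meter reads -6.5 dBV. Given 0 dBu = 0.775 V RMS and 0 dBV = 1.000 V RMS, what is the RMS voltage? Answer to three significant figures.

V = 1.000 V × 10^(-6.5/20).
= 1.000 × 0.4732 = 0.473 V.

0.473 V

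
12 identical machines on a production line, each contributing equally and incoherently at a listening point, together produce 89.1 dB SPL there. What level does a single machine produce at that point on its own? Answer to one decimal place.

78.3 dB SPL

12 equal incoherent sources add 10·log₁₀(12) = 10.79 dB over one source.
L_one = 89.1 − 10.79 = 78.3 dB SPL.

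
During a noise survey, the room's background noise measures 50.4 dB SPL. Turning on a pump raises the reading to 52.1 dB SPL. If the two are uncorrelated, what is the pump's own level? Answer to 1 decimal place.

47.2 dB SPL

Remove the background by subtracting linear intensities:
L_src = 10·log₁₀(10^(52.1/10) − 10^(50.4/10)) = 10·log₁₀(52530) = 47.2 dB SPL.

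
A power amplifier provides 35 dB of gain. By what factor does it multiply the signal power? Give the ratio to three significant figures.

3160

Power ratio = 10^(dB/10).
10^(35/10) = 10^(3.500) = 3160.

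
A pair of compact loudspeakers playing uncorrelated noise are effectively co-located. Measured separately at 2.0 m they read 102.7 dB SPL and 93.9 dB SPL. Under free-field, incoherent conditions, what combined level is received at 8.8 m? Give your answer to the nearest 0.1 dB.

Combined at 2.0 m: 10·log₁₀(10^(102.7/10)+10^(93.9/10)) = 103.24 dB SPL.
Then apply −20·log₁₀(8.8/2.0) = -12.87 dB → 90.4 dB SPL.

90.4 dB SPL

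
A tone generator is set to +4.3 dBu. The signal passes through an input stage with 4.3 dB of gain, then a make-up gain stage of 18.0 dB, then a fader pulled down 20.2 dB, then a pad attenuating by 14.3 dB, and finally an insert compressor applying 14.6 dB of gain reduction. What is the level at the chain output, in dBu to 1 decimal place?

Cascaded gains and losses add directly in dB.
+4.3 + 4.3 + 18.0 − 20.2 − 14.3 − 14.6 = -22.5 dBu.

-22.5 dBu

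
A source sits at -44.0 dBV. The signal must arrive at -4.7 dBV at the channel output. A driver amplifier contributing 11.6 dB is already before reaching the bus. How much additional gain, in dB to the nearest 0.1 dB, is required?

27.7 dB

The required make-up gain is the shortfall in the dB sum.
G = -4.7 − (-44.0) − 11.6 = 27.7 dB.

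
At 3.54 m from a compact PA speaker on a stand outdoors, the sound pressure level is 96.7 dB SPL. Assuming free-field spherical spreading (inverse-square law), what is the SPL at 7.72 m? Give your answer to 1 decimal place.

89.9 dB SPL

For a point source in a free field, ΔL = −20·log₁₀(d₂/d₁).
ΔL = −20·log₁₀(7.72/3.54) = -6.77 dB, so L₂ = 96.7 + (-6.77) = 89.9 dB SPL.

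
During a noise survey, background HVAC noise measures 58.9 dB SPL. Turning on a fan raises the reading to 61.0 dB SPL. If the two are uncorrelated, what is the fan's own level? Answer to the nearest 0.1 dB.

Remove the background by subtracting linear intensities:
L_src = 10·log₁₀(10^(61.0/10) − 10^(58.9/10)) = 10·log₁₀(482700) = 56.8 dB SPL.

56.8 dB SPL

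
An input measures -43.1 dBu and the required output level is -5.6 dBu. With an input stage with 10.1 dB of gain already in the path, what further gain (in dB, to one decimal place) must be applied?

27.4 dB

The required make-up gain is the shortfall in the dB sum.
G = -5.6 − (-43.1) − 10.1 = 27.4 dB.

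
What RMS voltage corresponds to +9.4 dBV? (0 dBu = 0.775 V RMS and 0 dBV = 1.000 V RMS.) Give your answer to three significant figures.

2.95 V

V = 1.000 V × 10^(+9.4/20).
= 1.000 × 2.951 = 2.95 V.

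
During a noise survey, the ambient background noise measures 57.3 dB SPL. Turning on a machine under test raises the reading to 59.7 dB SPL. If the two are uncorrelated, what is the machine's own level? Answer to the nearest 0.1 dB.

56.0 dB SPL

Subtract intensities: L_src = 10·log₁₀(10^(L_total/10) − 10^(L_bg/10)).
L_src = 10·log₁₀(10^(59.7/10) − 10^(57.3/10)) = 10·log₁₀(396200) = 56.0 dB SPL.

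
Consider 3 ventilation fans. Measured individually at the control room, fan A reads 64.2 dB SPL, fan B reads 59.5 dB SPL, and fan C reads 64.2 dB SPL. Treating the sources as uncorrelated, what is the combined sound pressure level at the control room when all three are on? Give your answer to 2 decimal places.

67.89 dB SPL

Incoherent sources sum as intensities:
L_total = 10·log₁₀(10^(64.2/10) + 10^(59.5/10) + 10^(64.2/10)) = 10·log₁₀(6152000) = 67.89 dB SPL.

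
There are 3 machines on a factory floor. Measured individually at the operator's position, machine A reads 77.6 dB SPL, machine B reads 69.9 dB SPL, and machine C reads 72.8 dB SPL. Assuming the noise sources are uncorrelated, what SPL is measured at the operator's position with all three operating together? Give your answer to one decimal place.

Uncorrelated sources add in intensity (power), not in dB.
L_total = 10·log₁₀(10^(77.6/10) + 10^(69.9/10) + 10^(72.8/10)) = 10·log₁₀(86370000) = 79.4 dB SPL.

79.4 dB SPL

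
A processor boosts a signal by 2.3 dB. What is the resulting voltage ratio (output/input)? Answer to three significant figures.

Voltage ratio = 10^(dB/20).
10^(2.3/20) = 10^(0.1150) = 1.30.

1.30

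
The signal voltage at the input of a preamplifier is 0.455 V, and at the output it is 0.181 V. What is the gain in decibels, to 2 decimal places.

-8.01 dB

Voltage is an amplitude quantity, so gain = 20·log₁₀(V_out/V_in).
20·log₁₀(0.181/0.455) = 20·log₁₀(0.3978) = -8.01 dB.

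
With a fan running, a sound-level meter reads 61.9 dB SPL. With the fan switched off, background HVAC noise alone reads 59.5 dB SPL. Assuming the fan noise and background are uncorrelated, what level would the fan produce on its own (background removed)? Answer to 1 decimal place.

Remove the background by subtracting linear intensities:
L_src = 10·log₁₀(10^(61.9/10) − 10^(59.5/10)) = 10·log₁₀(657600) = 58.2 dB SPL.

58.2 dB SPL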